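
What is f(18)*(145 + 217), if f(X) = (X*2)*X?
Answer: 234576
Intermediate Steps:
f(X) = 2*X**2 (f(X) = (2*X)*X = 2*X**2)
f(18)*(145 + 217) = (2*18**2)*(145 + 217) = (2*324)*362 = 648*362 = 234576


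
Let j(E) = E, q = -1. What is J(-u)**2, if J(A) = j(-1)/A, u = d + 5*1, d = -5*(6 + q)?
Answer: 1/400 ≈ 0.0025000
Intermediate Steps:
d = -25 (d = -5*(6 - 1) = -5*5 = -25)
u = -20 (u = -25 + 5*1 = -25 + 5 = -20)
J(A) = -1/A
J(-u)**2 = (-1/((-1*(-20))))**2 = (-1/20)**2 = 1/400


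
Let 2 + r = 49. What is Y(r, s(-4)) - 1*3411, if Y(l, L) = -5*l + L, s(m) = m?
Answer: -3650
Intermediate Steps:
r = 47 (r = -2 + 49 = 47)
Y(l, L) = L - 5*l
Y(r, s(-4)) - 1*3411 = (-4 - 5*47) - 1*3411 = (-4 - 235) - 3411 = -239 - 3411 = -3650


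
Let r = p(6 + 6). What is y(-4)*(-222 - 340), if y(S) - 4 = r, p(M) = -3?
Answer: -562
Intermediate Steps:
r = -3
y(S) = 1 (y(S) = 4 - 3 = 1)
y(-4)*(-222 - 340) = 1*(-222 - 340) = 1*(-562) = -562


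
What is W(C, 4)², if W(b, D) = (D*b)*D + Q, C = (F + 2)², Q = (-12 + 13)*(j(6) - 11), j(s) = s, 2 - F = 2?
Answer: 3481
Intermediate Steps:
F = 0 (F = 2 - 1*2 = 2 - 2 = 0)
Q = -5 (Q = (-12 + 13)*(6 - 11) = 1*(-5) = -5)
C = 4 (C = (0 + 2)² = 2² = 4)
W(b, D) = -5 + b*D² (W(b, D) = (D*b)*D - 5 = b*D² - 5 = -5 + b*D²)
W(C, 4)² = (-5 + 4*4²)² = (-5 + 4*16)² = (-5 + 64)² = 59² = 3481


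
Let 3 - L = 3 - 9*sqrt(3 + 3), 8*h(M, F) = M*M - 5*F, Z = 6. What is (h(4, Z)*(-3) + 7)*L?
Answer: 441*sqrt(6)/4 ≈ 270.06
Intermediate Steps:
h(M, F) = -5*F/8 + M**2/8 (h(M, F) = (M*M - 5*F)/8 = (M**2 - 5*F)/8 = -5*F/8 + M**2/8)
L = 9*sqrt(6) (L = 3 - (3 - 9*sqrt(3 + 3)) = 3 - (3 - 9*sqrt(6)) = 3 + (-3 + 9*sqrt(6)) = 9*sqrt(6) ≈ 22.045)
(h(4, Z)*(-3) + 7)*L = ((-5/8*6 + (1/8)*4**2)*(-3) + 7)*(9*sqrt(6)) = ((-15/4 + (1/8)*16)*(-3) + 7)*(9*sqrt(6)) = ((-15/4 + 2)*(-3) + 7)*(9*sqrt(6)) = (-7/4*(-3) + 7)*(9*sqrt(6)) = (21/4 + 7)*(9*sqrt(6)) = 49*(9*sqrt(6))/4 = 441*sqrt(6)/4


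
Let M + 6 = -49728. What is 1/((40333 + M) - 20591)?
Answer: -1/29992 ≈ -3.3342e-5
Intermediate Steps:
M = -49734 (M = -6 - 49728 = -49734)
1/((40333 + M) - 20591) = 1/((40333 - 49734) - 20591) = 1/(-9401 - 20591) = 1/(-29992) = -1/29992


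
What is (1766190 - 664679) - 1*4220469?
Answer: -3118958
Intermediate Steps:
(1766190 - 664679) - 1*4220469 = 1101511 - 4220469 = -3118958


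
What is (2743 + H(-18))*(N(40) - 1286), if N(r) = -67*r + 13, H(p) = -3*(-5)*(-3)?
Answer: -10665194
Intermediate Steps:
H(p) = -45 (H(p) = 15*(-3) = -45)
N(r) = 13 - 67*r
(2743 + H(-18))*(N(40) - 1286) = (2743 - 45)*((13 - 67*40) - 1286) = 2698*((13 - 2680) - 1286) = 2698*(-2667 - 1286) = 2698*(-3953) = -10665194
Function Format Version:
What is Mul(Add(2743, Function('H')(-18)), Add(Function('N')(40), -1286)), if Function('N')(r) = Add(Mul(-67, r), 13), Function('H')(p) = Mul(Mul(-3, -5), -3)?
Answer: -10665194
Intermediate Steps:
Function('H')(p) = -45 (Function('H')(p) = Mul(15, -3) = -45)
Function('N')(r) = Add(13, Mul(-67, r))
Mul(Add(2743, Function('H')(-18)), Add(Function('N')(40), -1286)) = Mul(Add(2743, -45), Add(Add(13, Mul(-67, 40)), -1286)) = Mul(2698, Add(Add(13, -2680), -1286)) = Mul(2698, Add(-2667, -1286)) = Mul(2698, -3953) = -10665194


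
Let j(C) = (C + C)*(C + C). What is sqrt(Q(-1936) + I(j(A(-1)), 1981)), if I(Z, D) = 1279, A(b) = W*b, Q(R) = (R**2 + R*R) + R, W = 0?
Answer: sqrt(7495535) ≈ 2737.8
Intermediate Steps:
Q(R) = R + 2*R**2 (Q(R) = (R**2 + R**2) + R = 2*R**2 + R = R + 2*R**2)
A(b) = 0 (A(b) = 0*b = 0)
j(C) = 4*C**2 (j(C) = (2*C)*(2*C) = 4*C**2)
sqrt(Q(-1936) + I(j(A(-1)), 1981)) = sqrt(-1936*(1 + 2*(-1936)) + 1279) = sqrt(-1936*(1 - 3872) + 1279) = sqrt(-1936*(-3871) + 1279) = sqrt(7494256 + 1279) = sqrt(7495535)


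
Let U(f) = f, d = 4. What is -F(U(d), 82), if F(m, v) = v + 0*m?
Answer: -82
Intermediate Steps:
F(m, v) = v (F(m, v) = v + 0 = v)
-F(U(d), 82) = -1*82 = -82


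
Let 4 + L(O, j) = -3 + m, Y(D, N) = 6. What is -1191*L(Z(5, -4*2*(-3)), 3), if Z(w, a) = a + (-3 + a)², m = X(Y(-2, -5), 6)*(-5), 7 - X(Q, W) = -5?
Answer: 79797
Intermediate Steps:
X(Q, W) = 12 (X(Q, W) = 7 - 1*(-5) = 7 + 5 = 12)
m = -60 (m = 12*(-5) = -60)
L(O, j) = -67 (L(O, j) = -4 + (-3 - 60) = -4 - 63 = -67)
-1191*L(Z(5, -4*2*(-3)), 3) = -1191*(-67) = 79797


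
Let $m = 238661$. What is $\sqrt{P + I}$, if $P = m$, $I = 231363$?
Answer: $2 \sqrt{117506} \approx 685.58$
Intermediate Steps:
$P = 238661$
$\sqrt{P + I} = \sqrt{238661 + 231363} = \sqrt{470024} = 2 \sqrt{117506}$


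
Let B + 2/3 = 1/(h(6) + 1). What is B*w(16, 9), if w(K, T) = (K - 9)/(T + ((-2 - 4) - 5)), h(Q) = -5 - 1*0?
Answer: 77/24 ≈ 3.2083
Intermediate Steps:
h(Q) = -5 (h(Q) = -5 + 0 = -5)
w(K, T) = (-9 + K)/(-11 + T) (w(K, T) = (-9 + K)/(T + (-6 - 5)) = (-9 + K)/(T - 11) = (-9 + K)/(-11 + T))
B = -11/12 (B = -2/3 + 1/(-5 + 1) = -2/3 + 1/(-4) = -2/3 - 1/4 = -11/12 ≈ -0.91667)
B*w(16, 9) = -11*(-9 + 16)/(12*(-11 + 9)) = -11*7/(12*(-2)) = -(-11)*7/24 = -11/12*(-7/2) = 77/24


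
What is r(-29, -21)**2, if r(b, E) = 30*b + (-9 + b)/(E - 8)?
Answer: 634636864/841 ≈ 7.5462e+5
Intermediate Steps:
r(b, E) = 30*b + (-9 + b)/(-8 + E)
r(-29, -21)**2 = ((-9 - 239*(-29) + 30*(-21)*(-29))/(-8 - 21))**2 = ((-9 + 6931 + 18270)/(-29))**2 = (-1/29*25192)**2 = (-25192/29)**2 = 634636864/841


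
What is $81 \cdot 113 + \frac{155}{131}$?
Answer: $\frac{1199198}{131} \approx 9154.2$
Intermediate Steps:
$81 \cdot 113 + \frac{155}{131} = 9153 + 155 \cdot \frac{1}{131} = 9153 + \frac{155}{131} = \frac{1199198}{131}$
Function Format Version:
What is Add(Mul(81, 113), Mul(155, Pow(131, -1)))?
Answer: Rational(1199198, 131) ≈ 9154.2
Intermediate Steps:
Add(Mul(81, 113), Mul(155, Pow(131, -1))) = Add(9153, Mul(155, Rational(1, 131))) = Add(9153, Rational(155, 131)) = Rational(1199198, 131)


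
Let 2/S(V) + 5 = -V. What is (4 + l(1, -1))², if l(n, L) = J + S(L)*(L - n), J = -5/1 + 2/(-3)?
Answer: 4/9 ≈ 0.44444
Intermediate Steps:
S(V) = 2/(-5 - V)
J = -17/3 (J = -5*1 + 2*(-⅓) = -5 - ⅔ = -17/3 ≈ -5.6667)
l(n, L) = -17/3 - 2*(L - n)/(5 + L) (l(n, L) = -17/3 + (-2/(5 + L))*(L - n) = -17/3 - 2*(L - n)/(5 + L))
(4 + l(1, -1))² = (4 + (-85 - 23*(-1) + 6*1)/(3*(5 - 1)))² = (4 + (⅓)*(-85 + 23 + 6)/4)² = (4 + (⅓)*(¼)*(-56))² = (4 - 14/3)² = (-⅔)² = 4/9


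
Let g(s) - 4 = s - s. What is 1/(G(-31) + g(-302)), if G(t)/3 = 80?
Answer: 1/244 ≈ 0.0040984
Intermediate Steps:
g(s) = 4 (g(s) = 4 + (s - s) = 4 + 0 = 4)
G(t) = 240 (G(t) = 3*80 = 240)
1/(G(-31) + g(-302)) = 1/(240 + 4) = 1/244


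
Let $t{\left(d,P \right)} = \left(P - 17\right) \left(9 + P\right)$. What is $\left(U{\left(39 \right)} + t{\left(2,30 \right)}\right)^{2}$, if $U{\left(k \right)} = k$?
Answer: $298116$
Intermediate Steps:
$t{\left(d,P \right)} = \left(-17 + P\right) \left(9 + P\right)$
$\left(U{\left(39 \right)} + t{\left(2,30 \right)}\right)^{2} = \left(39 - \left(393 - 900\right)\right)^{2} = \left(39 - -507\right)^{2} = \left(39 + 507\right)^{2} = 546^{2} = 298116$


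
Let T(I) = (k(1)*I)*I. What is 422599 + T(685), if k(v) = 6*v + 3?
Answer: 4645624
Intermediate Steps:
k(v) = 3 + 6*v
T(I) = 9*I² (T(I) = ((3 + 6*1)*I)*I = ((3 + 6)*I)*I = (9*I)*I = 9*I²)
422599 + T(685) = 422599 + 9*685² = 422599 + 9*469225 = 422599 + 4223025 = 4645624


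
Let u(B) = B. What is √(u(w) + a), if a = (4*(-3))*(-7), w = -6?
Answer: √78 ≈ 8.8318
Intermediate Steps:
a = 84 (a = -12*(-7) = 84)
√(u(w) + a) = √(-6 + 84) = √78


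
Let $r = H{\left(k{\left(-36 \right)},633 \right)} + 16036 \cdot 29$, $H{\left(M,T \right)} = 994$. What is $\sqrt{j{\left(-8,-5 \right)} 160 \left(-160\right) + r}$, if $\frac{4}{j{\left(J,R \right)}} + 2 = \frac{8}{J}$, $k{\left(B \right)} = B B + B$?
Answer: $\frac{\sqrt{4501542}}{3} \approx 707.23$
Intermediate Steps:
$k{\left(B \right)} = B + B^{2}$ ($k{\left(B \right)} = B^{2} + B = B + B^{2}$)
$j{\left(J,R \right)} = \frac{4}{-2 + \frac{8}{J}}$
$r = 466038$ ($r = 994 + 16036 \cdot 29 = 994 + 465044 = 466038$)
$\sqrt{j{\left(-8,-5 \right)} 160 \left(-160\right) + r} = \sqrt{\left(-2\right) \left(-8\right) \frac{1}{-4 - 8} \cdot 160 \left(-160\right) + 466038} = \sqrt{\left(-2\right) \left(-8\right) \frac{1}{-12} \cdot 160 \left(-160\right) + 466038} = \sqrt{\left(-2\right) \left(-8\right) \left(- \frac{1}{12}\right) 160 \left(-160\right) + 466038} = \sqrt{\left(- \frac{4}{3}\right) 160 \left(-160\right) + 466038} = \sqrt{\left(- \frac{640}{3}\right) \left(-160\right) + 466038} = \sqrt{\frac{102400}{3} + 466038} = \sqrt{\frac{1500514}{3}} = \frac{\sqrt{4501542}}{3}$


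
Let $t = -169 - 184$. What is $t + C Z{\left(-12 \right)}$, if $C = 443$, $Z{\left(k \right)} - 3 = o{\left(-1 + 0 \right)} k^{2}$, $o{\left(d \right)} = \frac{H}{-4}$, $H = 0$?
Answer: $976$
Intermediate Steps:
$t = -353$ ($t = -169 - 184 = -353$)
$o{\left(d \right)} = 0$ ($o{\left(d \right)} = \frac{0}{-4} = 0 \left(- \frac{1}{4}\right) = 0$)
$Z{\left(k \right)} = 3$ ($Z{\left(k \right)} = 3 + 0 k^{2} = 3 + 0 = 3$)
$t + C Z{\left(-12 \right)} = -353 + 443 \cdot 3 = -353 + 1329 = 976$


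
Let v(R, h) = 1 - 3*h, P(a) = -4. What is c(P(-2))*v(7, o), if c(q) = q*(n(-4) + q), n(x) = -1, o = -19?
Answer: 1160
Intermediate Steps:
c(q) = q*(-1 + q)
c(P(-2))*v(7, o) = (-4*(-1 - 4))*(1 - 3*(-19)) = (-4*(-5))*(1 + 57) = 20*58 = 1160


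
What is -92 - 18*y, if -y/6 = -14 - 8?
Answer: -2468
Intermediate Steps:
y = 132 (y = -6*(-14 - 8) = -6*(-22) = 132)
-92 - 18*y = -92 - 18*132 = -92 - 2376 = -2468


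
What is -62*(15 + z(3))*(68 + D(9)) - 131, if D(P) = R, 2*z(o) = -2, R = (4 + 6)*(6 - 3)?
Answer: -85195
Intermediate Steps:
R = 30 (R = 10*3 = 30)
z(o) = -1 (z(o) = (½)*(-2) = -1)
D(P) = 30
-62*(15 + z(3))*(68 + D(9)) - 131 = -62*(15 - 1)*(68 + 30) - 131 = -868*98 - 131 = -62*1372 - 131 = -85064 - 131 = -85195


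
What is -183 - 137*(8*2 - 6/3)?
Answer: -2101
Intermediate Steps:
-183 - 137*(8*2 - 6/3) = -183 - 137*(16 - 6*⅓) = -183 - 137*(16 - 2) = -183 - 137*14 = -183 - 1918 = -2101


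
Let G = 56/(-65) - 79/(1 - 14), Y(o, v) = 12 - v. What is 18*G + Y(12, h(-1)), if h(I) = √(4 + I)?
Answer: 6882/65 - √3 ≈ 104.14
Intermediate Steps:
G = 339/65 (G = 56*(-1/65) - 79/(-13) = -56/65 - 79*(-1/13) = -56/65 + 79/13 = 339/65 ≈ 5.2154)
18*G + Y(12, h(-1)) = 18*(339/65) + (12 - √(4 - 1)) = 6102/65 + (12 - √3) = 6882/65 - √3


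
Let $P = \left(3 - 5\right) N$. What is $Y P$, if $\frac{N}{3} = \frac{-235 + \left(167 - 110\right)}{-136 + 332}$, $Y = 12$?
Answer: $\frac{3204}{49} \approx 65.388$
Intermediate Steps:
$N = - \frac{267}{98}$ ($N = 3 \frac{-235 + \left(167 - 110\right)}{-136 + 332} = 3 \frac{-235 + \left(167 - 110\right)}{196} = 3 \left(-235 + 57\right) \frac{1}{196} = 3 \left(\left(-178\right) \frac{1}{196}\right) = 3 \left(- \frac{89}{98}\right) = - \frac{267}{98} \approx -2.7245$)
$P = \frac{267}{49}$ ($P = \left(3 - 5\right) \left(- \frac{267}{98}\right) = \left(-2\right) \left(- \frac{267}{98}\right) = \frac{267}{49} \approx 5.449$)
$Y P = 12 \cdot \frac{267}{49} = \frac{3204}{49}$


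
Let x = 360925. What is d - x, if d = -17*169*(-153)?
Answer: 78644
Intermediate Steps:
d = 439569 (d = -2873*(-153) = 439569)
d - x = 439569 - 1*360925 = 439569 - 360925 = 78644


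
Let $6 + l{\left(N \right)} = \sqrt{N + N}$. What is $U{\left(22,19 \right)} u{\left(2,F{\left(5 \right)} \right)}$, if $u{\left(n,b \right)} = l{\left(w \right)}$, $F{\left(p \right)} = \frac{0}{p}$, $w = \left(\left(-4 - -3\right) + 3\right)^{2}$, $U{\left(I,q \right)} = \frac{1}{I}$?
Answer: $- \frac{3}{11} + \frac{\sqrt{2}}{11} \approx -0.14416$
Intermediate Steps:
$w = 4$ ($w = \left(\left(-4 + 3\right) + 3\right)^{2} = \left(-1 + 3\right)^{2} = 2^{2} = 4$)
$l{\left(N \right)} = -6 + \sqrt{2} \sqrt{N}$ ($l{\left(N \right)} = -6 + \sqrt{N + N} = -6 + \sqrt{2 N} = -6 + \sqrt{2} \sqrt{N}$)
$F{\left(p \right)} = 0$
$u{\left(n,b \right)} = -6 + 2 \sqrt{2}$ ($u{\left(n,b \right)} = -6 + \sqrt{2} \sqrt{4} = -6 + \sqrt{2} \cdot 2 = -6 + 2 \sqrt{2}$)
$U{\left(22,19 \right)} u{\left(2,F{\left(5 \right)} \right)} = \frac{-6 + 2 \sqrt{2}}{22} = - \frac{3}{11} + \frac{\sqrt{2}}{11}$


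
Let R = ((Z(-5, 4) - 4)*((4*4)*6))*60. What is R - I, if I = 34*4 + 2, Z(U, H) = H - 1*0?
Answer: -138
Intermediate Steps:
Z(U, H) = H (Z(U, H) = H + 0 = H)
I = 138 (I = 136 + 2 = 138)
R = 0 (R = ((4 - 4)*((4*4)*6))*60 = (0*(16*6))*60 = (0*96)*60 = 0*60 = 0)
R - I = 0 - 1*138 = 0 - 138 = -138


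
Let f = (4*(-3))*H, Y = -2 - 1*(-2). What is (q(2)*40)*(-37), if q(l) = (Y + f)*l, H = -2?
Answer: -71040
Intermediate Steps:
Y = 0 (Y = -2 + 2 = 0)
f = 24 (f = (4*(-3))*(-2) = -12*(-2) = 24)
q(l) = 24*l (q(l) = (0 + 24)*l = 24*l)
(q(2)*40)*(-37) = ((24*2)*40)*(-37) = (48*40)*(-37) = 1920*(-37) = -71040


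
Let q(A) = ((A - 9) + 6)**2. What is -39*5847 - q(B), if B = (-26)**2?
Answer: -680962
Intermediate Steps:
B = 676
q(A) = (-3 + A)**2 (q(A) = ((-9 + A) + 6)**2 = (-3 + A)**2)
-39*5847 - q(B) = -39*5847 - (-3 + 676)**2 = -228033 - 1*673**2 = -228033 - 1*452929 = -228033 - 452929 = -680962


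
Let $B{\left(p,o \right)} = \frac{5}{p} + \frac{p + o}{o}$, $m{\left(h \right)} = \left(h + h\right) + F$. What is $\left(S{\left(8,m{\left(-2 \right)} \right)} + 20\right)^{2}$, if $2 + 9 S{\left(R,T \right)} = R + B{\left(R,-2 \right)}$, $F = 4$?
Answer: $\frac{2157961}{5184} \approx 416.27$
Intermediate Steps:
$m{\left(h \right)} = 4 + 2 h$ ($m{\left(h \right)} = \left(h + h\right) + 4 = 2 h + 4 = 4 + 2 h$)
$B{\left(p,o \right)} = \frac{5}{p} + \frac{o + p}{o}$
$S{\left(R,T \right)} = - \frac{1}{9} + \frac{R}{18} + \frac{5}{9 R}$ ($S{\left(R,T \right)} = - \frac{2}{9} + \frac{R + \left(1 + \frac{5}{R} + \frac{R}{-2}\right)}{9} = - \frac{2}{9} + \frac{R + \left(1 + \frac{5}{R} + R \left(- \frac{1}{2}\right)\right)}{9} = - \frac{2}{9} + \frac{R + \left(1 + \frac{5}{R} - \frac{R}{2}\right)}{9} = - \frac{2}{9} + \frac{1 + \frac{R}{2} + \frac{5}{R}}{9} = - \frac{2}{9} + \left(\frac{1}{9} + \frac{R}{18} + \frac{5}{9 R}\right) = - \frac{1}{9} + \frac{R}{18} + \frac{5}{9 R}$)
$\left(S{\left(8,m{\left(-2 \right)} \right)} + 20\right)^{2} = \left(\frac{10 + 8^{2} - 16}{18 \cdot 8} + 20\right)^{2} = \left(\frac{1}{18} \cdot \frac{1}{8} \left(10 + 64 - 16\right) + 20\right)^{2} = \left(\frac{1}{18} \cdot \frac{1}{8} \cdot 58 + 20\right)^{2} = \left(\frac{29}{72} + 20\right)^{2} = \left(\frac{1469}{72}\right)^{2} = \frac{2157961}{5184}$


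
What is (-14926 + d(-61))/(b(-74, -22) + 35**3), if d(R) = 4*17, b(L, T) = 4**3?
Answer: -14858/42939 ≈ -0.34603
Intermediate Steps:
b(L, T) = 64
d(R) = 68
(-14926 + d(-61))/(b(-74, -22) + 35**3) = (-14926 + 68)/(64 + 35**3) = -14858/(64 + 42875) = -14858/42939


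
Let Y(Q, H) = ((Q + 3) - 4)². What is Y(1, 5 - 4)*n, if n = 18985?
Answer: 0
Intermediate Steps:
Y(Q, H) = (-1 + Q)² (Y(Q, H) = ((3 + Q) - 4)² = (-1 + Q)²)
Y(1, 5 - 4)*n = (-1 + 1)²*18985 = 0²*18985 = 0*18985 = 0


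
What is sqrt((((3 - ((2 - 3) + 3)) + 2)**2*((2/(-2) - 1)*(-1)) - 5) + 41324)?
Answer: 3*sqrt(4593) ≈ 203.31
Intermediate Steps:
sqrt((((3 - ((2 - 3) + 3)) + 2)**2*((2/(-2) - 1)*(-1)) - 5) + 41324) = sqrt((((3 - (-1 + 3)) + 2)**2*((2*(-1/2) - 1)*(-1)) - 5) + 41324) = sqrt((((3 - 1*2) + 2)**2*((-1 - 1)*(-1)) - 5) + 41324) = sqrt((((3 - 2) + 2)**2*(-2*(-1)) - 5) + 41324) = sqrt(((1 + 2)**2*2 - 5) + 41324) = sqrt((3**2*2 - 5) + 41324) = sqrt((9*2 - 5) + 41324) = sqrt((18 - 5) + 41324) = sqrt(13 + 41324) = sqrt(41337) = 3*sqrt(4593)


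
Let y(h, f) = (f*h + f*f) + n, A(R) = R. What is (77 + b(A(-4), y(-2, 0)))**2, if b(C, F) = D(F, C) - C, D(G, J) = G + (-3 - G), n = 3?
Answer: 6084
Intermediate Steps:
D(G, J) = -3
y(h, f) = 3 + f**2 + f*h (y(h, f) = (f*h + f*f) + 3 = (f*h + f**2) + 3 = (f**2 + f*h) + 3 = 3 + f**2 + f*h)
b(C, F) = -3 - C
(77 + b(A(-4), y(-2, 0)))**2 = (77 + (-3 - 1*(-4)))**2 = (77 + (-3 + 4))**2 = (77 + 1)**2 = 78**2 = 6084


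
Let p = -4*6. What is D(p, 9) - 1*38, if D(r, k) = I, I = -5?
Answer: -43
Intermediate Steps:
p = -24
D(r, k) = -5
D(p, 9) - 1*38 = -5 - 1*38 = -5 - 38 = -43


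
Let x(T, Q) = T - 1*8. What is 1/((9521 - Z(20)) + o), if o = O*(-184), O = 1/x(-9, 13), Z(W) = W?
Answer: 17/161701 ≈ 0.00010513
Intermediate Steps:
x(T, Q) = -8 + T (x(T, Q) = T - 8 = -8 + T)
O = -1/17 (O = 1/(-8 - 9) = 1/(-17) = -1/17 ≈ -0.058824)
o = 184/17 (o = -1/17*(-184) = 184/17 ≈ 10.824)
1/((9521 - Z(20)) + o) = 1/((9521 - 1*20) + 184/17) = 1/((9521 - 20) + 184/17) = 1/(9501 + 184/17) = 1/(161701/17) = 17/161701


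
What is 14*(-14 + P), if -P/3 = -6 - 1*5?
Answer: 266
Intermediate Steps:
P = 33 (P = -3*(-6 - 1*5) = -3*(-6 - 5) = -3*(-11) = 33)
14*(-14 + P) = 14*(-14 + 33) = 14*19 = 266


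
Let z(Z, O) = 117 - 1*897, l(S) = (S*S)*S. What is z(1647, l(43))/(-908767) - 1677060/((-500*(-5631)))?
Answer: -25364344917/42643891475 ≈ -0.59479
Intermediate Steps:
l(S) = S³ (l(S) = S²*S = S³)
z(Z, O) = -780 (z(Z, O) = 117 - 897 = -780)
z(1647, l(43))/(-908767) - 1677060/((-500*(-5631))) = -780/(-908767) - 1677060/((-500*(-5631))) = -780*(-1/908767) - 1677060/2815500 = 780/908767 - 1677060*1/2815500 = 780/908767 - 27951/46925 = -25364344917/42643891475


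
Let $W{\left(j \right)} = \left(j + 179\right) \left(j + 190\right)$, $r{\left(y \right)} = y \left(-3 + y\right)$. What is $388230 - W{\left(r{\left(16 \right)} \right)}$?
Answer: $234204$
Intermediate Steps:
$W{\left(j \right)} = \left(179 + j\right) \left(190 + j\right)$
$388230 - W{\left(r{\left(16 \right)} \right)} = 388230 - \left(34010 + \left(16 \left(-3 + 16\right)\right)^{2} + 369 \cdot 16 \left(-3 + 16\right)\right) = 388230 - \left(34010 + \left(16 \cdot 13\right)^{2} + 369 \cdot 16 \cdot 13\right) = 388230 - \left(34010 + 208^{2} + 369 \cdot 208\right) = 388230 - \left(34010 + 43264 + 76752\right) = 388230 - 154026 = 234204$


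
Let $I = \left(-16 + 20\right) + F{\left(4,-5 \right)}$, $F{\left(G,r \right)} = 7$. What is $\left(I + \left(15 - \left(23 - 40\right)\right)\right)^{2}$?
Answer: $1849$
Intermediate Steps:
$I = 11$ ($I = \left(-16 + 20\right) + 7 = 4 + 7 = 11$)
$\left(I + \left(15 - \left(23 - 40\right)\right)\right)^{2} = \left(11 + \left(15 - \left(23 - 40\right)\right)\right)^{2} = \left(11 + \left(15 - -17\right)\right)^{2} = \left(11 + \left(15 + 17\right)\right)^{2} = \left(11 + 32\right)^{2} = 43^{2} = 1849$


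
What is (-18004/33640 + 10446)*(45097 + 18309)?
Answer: 2784993119377/4205 ≈ 6.6230e+8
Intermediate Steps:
(-18004/33640 + 10446)*(45097 + 18309) = (-18004*1/33640 + 10446)*63406 = (-4501/8410 + 10446)*63406 = (87846359/8410)*63406 = 2784993119377/4205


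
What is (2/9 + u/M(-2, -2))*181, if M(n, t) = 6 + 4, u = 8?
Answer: 8326/45 ≈ 185.02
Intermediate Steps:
M(n, t) = 10
(2/9 + u/M(-2, -2))*181 = (2/9 + 8/10)*181 = (2*(⅑) + 8*(⅒))*181 = (2/9 + ⅘)*181 = (46/45)*181 = 8326/45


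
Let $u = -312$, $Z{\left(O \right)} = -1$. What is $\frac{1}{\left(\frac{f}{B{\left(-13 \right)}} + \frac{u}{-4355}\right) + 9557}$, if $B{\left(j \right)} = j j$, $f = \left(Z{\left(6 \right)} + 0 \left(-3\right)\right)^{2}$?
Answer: $\frac{56615}{541073946} \approx 0.00010463$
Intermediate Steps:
$f = 1$ ($f = \left(-1 + 0 \left(-3\right)\right)^{2} = \left(-1 + 0\right)^{2} = \left(-1\right)^{2} = 1$)
$B{\left(j \right)} = j^{2}$
$\frac{1}{\left(\frac{f}{B{\left(-13 \right)}} + \frac{u}{-4355}\right) + 9557} = \frac{1}{\left(1 \frac{1}{\left(-13\right)^{2}} - \frac{312}{-4355}\right) + 9557} = \frac{1}{\left(1 \cdot \frac{1}{169} - - \frac{24}{335}\right) + 9557} = \frac{1}{\left(1 \cdot \frac{1}{169} + \frac{24}{335}\right) + 9557} = \frac{1}{\left(\frac{1}{169} + \frac{24}{335}\right) + 9557} = \frac{1}{\frac{4391}{56615} + 9557} = \frac{1}{\frac{541073946}{56615}} = \frac{56615}{541073946}$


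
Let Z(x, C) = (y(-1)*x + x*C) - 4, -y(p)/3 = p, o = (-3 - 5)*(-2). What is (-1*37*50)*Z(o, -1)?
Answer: -51800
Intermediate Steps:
o = 16 (o = -8*(-2) = 16)
y(p) = -3*p
Z(x, C) = -4 + 3*x + C*x (Z(x, C) = ((-3*(-1))*x + x*C) - 4 = (3*x + C*x) - 4 = -4 + 3*x + C*x)
(-1*37*50)*Z(o, -1) = (-1*37*50)*(-4 + 3*16 - 1*16) = (-37*50)*(-4 + 48 - 16) = -1850*28 = -51800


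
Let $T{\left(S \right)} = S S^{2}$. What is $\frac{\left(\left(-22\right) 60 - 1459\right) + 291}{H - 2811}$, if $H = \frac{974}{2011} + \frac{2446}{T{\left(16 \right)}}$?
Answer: $\frac{10246897664}{11572728003} \approx 0.88544$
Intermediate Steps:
$T{\left(S \right)} = S^{3}$
$H = \frac{4454205}{4118528}$ ($H = \frac{974}{2011} + \frac{2446}{16^{3}} = 974 \cdot \frac{1}{2011} + \frac{2446}{4096} = \frac{974}{2011} + 2446 \cdot \frac{1}{4096} = \frac{974}{2011} + \frac{1223}{2048} = \frac{4454205}{4118528} \approx 1.0815$)
$\frac{\left(\left(-22\right) 60 - 1459\right) + 291}{H - 2811} = \frac{\left(\left(-22\right) 60 - 1459\right) + 291}{\frac{4454205}{4118528} - 2811} = \frac{\left(-1320 - 1459\right) + 291}{- \frac{11572728003}{4118528}} = \left(-2779 + 291\right) \left(- \frac{4118528}{11572728003}\right) = \left(-2488\right) \left(- \frac{4118528}{11572728003}\right) = \frac{10246897664}{11572728003}$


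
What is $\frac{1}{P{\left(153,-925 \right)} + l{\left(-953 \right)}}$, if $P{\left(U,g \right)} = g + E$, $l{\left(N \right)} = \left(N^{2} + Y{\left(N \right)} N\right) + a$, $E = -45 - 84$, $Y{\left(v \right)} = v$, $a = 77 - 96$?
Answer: $\frac{1}{1815345} \approx 5.5086 \cdot 10^{-7}$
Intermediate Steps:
$a = -19$
$E = -129$
$l{\left(N \right)} = -19 + 2 N^{2}$ ($l{\left(N \right)} = \left(N^{2} + N N\right) - 19 = \left(N^{2} + N^{2}\right) - 19 = 2 N^{2} - 19 = -19 + 2 N^{2}$)
$P{\left(U,g \right)} = -129 + g$ ($P{\left(U,g \right)} = g - 129 = -129 + g$)
$\frac{1}{P{\left(153,-925 \right)} + l{\left(-953 \right)}} = \frac{1}{\left(-129 - 925\right) - \left(19 - 2 \left(-953\right)^{2}\right)} = \frac{1}{-1054 + \left(-19 + 2 \cdot 908209\right)} = \frac{1}{-1054 + \left(-19 + 1816418\right)} = \frac{1}{-1054 + 1816399} = \frac{1}{1815345}$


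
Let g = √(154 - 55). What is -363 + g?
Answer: -363 + 3*√11 ≈ -353.05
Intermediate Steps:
g = 3*√11 (g = √99 = 3*√11 ≈ 9.9499)
-363 + g = -363 + 3*√11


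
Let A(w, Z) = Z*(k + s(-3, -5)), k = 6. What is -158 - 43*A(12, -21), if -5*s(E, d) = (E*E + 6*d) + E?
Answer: 47972/5 ≈ 9594.4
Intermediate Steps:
s(E, d) = -6*d/5 - E/5 - E²/5 (s(E, d) = -((E*E + 6*d) + E)/5 = -((E² + 6*d) + E)/5 = -(E + E² + 6*d)/5 = -6*d/5 - E/5 - E²/5)
A(w, Z) = 54*Z/5 (A(w, Z) = Z*(6 + (-6/5*(-5) - ⅕*(-3) - ⅕*(-3)²)) = Z*(6 + (6 + ⅗ - ⅕*9)) = Z*(6 + (6 + ⅗ - 9/5)) = Z*(6 + 24/5) = Z*(54/5) = 54*Z/5)
-158 - 43*A(12, -21) = -158 - 2322*(-21)/5 = -158 - 43*(-1134/5) = -158 + 48762/5 = 47972/5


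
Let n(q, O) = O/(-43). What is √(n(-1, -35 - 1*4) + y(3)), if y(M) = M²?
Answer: √18318/43 ≈ 3.1475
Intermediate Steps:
n(q, O) = -O/43 (n(q, O) = O*(-1/43) = -O/43)
√(n(-1, -35 - 1*4) + y(3)) = √(-(-35 - 1*4)/43 + 3²) = √(-(-35 - 4)/43 + 9) = √(-1/43*(-39) + 9) = √(39/43 + 9) = √(426/43) = √18318/43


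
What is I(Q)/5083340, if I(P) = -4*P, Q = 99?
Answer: -99/1270835 ≈ -7.7902e-5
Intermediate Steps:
I(Q)/5083340 = -4*99/5083340 = -396*1/5083340 = -99/1270835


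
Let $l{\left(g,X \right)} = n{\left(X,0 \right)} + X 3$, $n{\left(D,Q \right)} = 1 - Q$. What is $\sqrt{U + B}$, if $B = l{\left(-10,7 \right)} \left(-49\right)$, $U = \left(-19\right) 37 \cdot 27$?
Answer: $i \sqrt{20059} \approx 141.63 i$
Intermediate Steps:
$l{\left(g,X \right)} = 1 + 3 X$ ($l{\left(g,X \right)} = \left(1 - 0\right) + X 3 = \left(1 + 0\right) + 3 X = 1 + 3 X$)
$U = -18981$ ($U = \left(-703\right) 27 = -18981$)
$B = -1078$ ($B = \left(1 + 3 \cdot 7\right) \left(-49\right) = \left(1 + 21\right) \left(-49\right) = 22 \left(-49\right) = -1078$)
$\sqrt{U + B} = \sqrt{-18981 - 1078} = \sqrt{-20059} = i \sqrt{20059}$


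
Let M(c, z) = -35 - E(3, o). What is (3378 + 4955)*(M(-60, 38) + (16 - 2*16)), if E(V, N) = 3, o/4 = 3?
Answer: -449982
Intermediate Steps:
o = 12 (o = 4*3 = 12)
M(c, z) = -38 (M(c, z) = -35 - 1*3 = -35 - 3 = -38)
(3378 + 4955)*(M(-60, 38) + (16 - 2*16)) = (3378 + 4955)*(-38 + (16 - 2*16)) = 8333*(-38 + (16 - 32)) = 8333*(-38 - 16) = 8333*(-54) = -449982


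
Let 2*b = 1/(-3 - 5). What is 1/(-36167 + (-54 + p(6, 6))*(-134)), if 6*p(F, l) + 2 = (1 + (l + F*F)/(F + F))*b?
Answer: -96/2772485 ≈ -3.4626e-5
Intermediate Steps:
b = -1/16 (b = 1/(2*(-3 - 5)) = (½)/(-8) = (½)*(-⅛) = -1/16 ≈ -0.062500)
p(F, l) = -11/32 - (l + F²)/(192*F) (p(F, l) = -⅓ + ((1 + (l + F*F)/(F + F))*(-1/16))/6 = -⅓ + ((1 + (l + F²)/((2*F)))*(-1/16))/6 = -⅓ + ((1 + (l + F²)*(1/(2*F)))*(-1/16))/6 = -⅓ + ((1 + (l + F²)/(2*F))*(-1/16))/6 = -⅓ + (-1/16 - (l + F²)/(32*F))/6 = -⅓ + (-1/96 - (l + F²)/(192*F)) = -11/32 - (l + F²)/(192*F))
1/(-36167 + (-54 + p(6, 6))*(-134)) = 1/(-36167 + (-54 + (1/192)*(-1*6 + 6*(-66 - 1*6))/6)*(-134)) = 1/(-36167 + (-54 + (1/192)*(⅙)*(-6 + 6*(-66 - 6)))*(-134)) = 1/(-36167 + (-54 + (1/192)*(⅙)*(-6 + 6*(-72)))*(-134)) = 1/(-36167 + (-54 + (1/192)*(⅙)*(-6 - 432))*(-134)) = 1/(-36167 + (-54 + (1/192)*(⅙)*(-438))*(-134)) = 1/(-36167 + (-54 - 73/192)*(-134)) = 1/(-36167 - 10441/192*(-134)) = 1/(-36167 + 699547/96) = 1/(-2772485/96) = -96/2772485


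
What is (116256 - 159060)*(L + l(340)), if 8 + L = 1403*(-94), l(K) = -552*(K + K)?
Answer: 21712329000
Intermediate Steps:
l(K) = -1104*K
L = -131890 (L = -8 + 1403*(-94) = -8 - 131882 = -131890)
(116256 - 159060)*(L + l(340)) = (116256 - 159060)*(-131890 - 1104*340) = -42804*(-131890 - 375360) = -42804*(-507250) = 21712329000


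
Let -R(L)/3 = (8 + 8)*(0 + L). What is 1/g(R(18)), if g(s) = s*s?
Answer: 1/746496 ≈ 1.3396e-6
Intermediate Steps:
R(L) = -48*L (R(L) = -3*(8 + 8)*(0 + L) = -48*L)
g(s) = s**2
1/g(R(18)) = 1/((-48*18)**2) = 1/((-864)**2) = 1/746496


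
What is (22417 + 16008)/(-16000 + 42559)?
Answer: 38425/26559 ≈ 1.4468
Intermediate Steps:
(22417 + 16008)/(-16000 + 42559) = 38425/26559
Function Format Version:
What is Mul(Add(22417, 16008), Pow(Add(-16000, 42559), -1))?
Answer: Rational(38425, 26559) ≈ 1.4468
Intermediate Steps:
Mul(Add(22417, 16008), Pow(Add(-16000, 42559), -1)) = Mul(38425, Pow(26559, -1)) = Mul(38425, Rational(1, 26559)) = Rational(38425, 26559)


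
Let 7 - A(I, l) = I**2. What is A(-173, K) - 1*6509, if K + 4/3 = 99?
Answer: -36431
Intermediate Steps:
K = 293/3 (K = -4/3 + 99 = 293/3 ≈ 97.667)
A(I, l) = 7 - I**2
A(-173, K) - 1*6509 = (7 - 1*(-173)**2) - 1*6509 = (7 - 1*29929) - 6509 = (7 - 29929) - 6509 = -29922 - 6509 = -36431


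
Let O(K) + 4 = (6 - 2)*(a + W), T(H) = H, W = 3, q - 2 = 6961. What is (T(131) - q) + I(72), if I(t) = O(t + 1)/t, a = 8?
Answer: -61483/9 ≈ -6831.4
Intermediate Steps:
q = 6963 (q = 2 + 6961 = 6963)
O(K) = 40 (O(K) = -4 + (6 - 2)*(8 + 3) = -4 + 4*11 = -4 + 44 = 40)
I(t) = 40/t
(T(131) - q) + I(72) = (131 - 1*6963) + 40/72 = (131 - 6963) + 40*(1/72) = -6832 + 5/9 = -61483/9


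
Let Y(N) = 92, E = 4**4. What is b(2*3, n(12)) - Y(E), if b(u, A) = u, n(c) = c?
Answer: -86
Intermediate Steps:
E = 256
b(2*3, n(12)) - Y(E) = 2*3 - 1*92 = 6 - 92 = -86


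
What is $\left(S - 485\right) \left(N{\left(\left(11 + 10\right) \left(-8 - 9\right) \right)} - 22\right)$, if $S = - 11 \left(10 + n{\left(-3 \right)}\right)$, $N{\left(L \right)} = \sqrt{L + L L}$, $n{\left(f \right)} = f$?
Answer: $12364 - 1124 \sqrt{31773} \approx -1.8799 \cdot 10^{5}$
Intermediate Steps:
$N{\left(L \right)} = \sqrt{L + L^{2}}$
$S = -77$ ($S = - 11 \left(10 - 3\right) = \left(-11\right) 7 = -77$)
$\left(S - 485\right) \left(N{\left(\left(11 + 10\right) \left(-8 - 9\right) \right)} - 22\right) = \left(-77 - 485\right) \left(\sqrt{\left(11 + 10\right) \left(-8 - 9\right) \left(1 + \left(11 + 10\right) \left(-8 - 9\right)\right)} - 22\right) = - 562 \left(\sqrt{21 \left(-17\right) \left(1 + 21 \left(-17\right)\right)} - 22\right) = - 562 \left(\sqrt{- 357 \left(1 - 357\right)} - 22\right) = - 562 \left(\sqrt{\left(-357\right) \left(-356\right)} - 22\right) = - 562 \left(\sqrt{127092} - 22\right) = - 562 \left(2 \sqrt{31773} - 22\right) = - 562 \left(-22 + 2 \sqrt{31773}\right) = 12364 - 1124 \sqrt{31773}$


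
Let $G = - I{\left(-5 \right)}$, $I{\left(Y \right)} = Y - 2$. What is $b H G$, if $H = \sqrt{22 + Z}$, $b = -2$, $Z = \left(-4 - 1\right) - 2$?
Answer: $- 14 \sqrt{15} \approx -54.222$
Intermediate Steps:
$I{\left(Y \right)} = -2 + Y$ ($I{\left(Y \right)} = Y - 2 = -2 + Y$)
$Z = -7$ ($Z = -5 - 2 = -7$)
$H = \sqrt{15}$ ($H = \sqrt{22 - 7} = \sqrt{15} \approx 3.873$)
$G = 7$ ($G = - (-2 - 5) = \left(-1\right) \left(-7\right) = 7$)
$b H G = - 2 \sqrt{15} \cdot 7 = - 14 \sqrt{15}$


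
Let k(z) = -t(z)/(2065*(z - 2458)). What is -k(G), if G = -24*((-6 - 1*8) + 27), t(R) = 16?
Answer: -8/2860025 ≈ -2.7972e-6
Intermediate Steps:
G = -312 (G = -24*((-6 - 8) + 27) = -24*(-14 + 27) = -24*13 = -312)
k(z) = -16/(-5075770 + 2065*z) (k(z) = -16/(2065*(z - 2458)) = -16/(2065*(-2458 + z)) = -16/(-5075770 + 2065*z))
-k(G) = -(-16)/(-5075770 + 2065*(-312)) = -(-16)/(-5075770 - 644280) = -(-16)/(-5720050) = -(-16)*(-1)/5720050 = -1*8/2860025 = -8/2860025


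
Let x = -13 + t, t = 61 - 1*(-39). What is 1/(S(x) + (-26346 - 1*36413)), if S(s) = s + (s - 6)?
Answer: -1/62591 ≈ -1.5977e-5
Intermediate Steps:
t = 100 (t = 61 + 39 = 100)
x = 87 (x = -13 + 100 = 87)
S(s) = -6 + 2*s (S(s) = s + (-6 + s) = -6 + 2*s)
1/(S(x) + (-26346 - 1*36413)) = 1/((-6 + 2*87) + (-26346 - 1*36413)) = 1/((-6 + 174) + (-26346 - 36413)) = 1/(168 - 62759) = 1/(-62591) = -1/62591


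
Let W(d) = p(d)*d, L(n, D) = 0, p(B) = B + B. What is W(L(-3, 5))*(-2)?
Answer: 0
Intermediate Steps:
p(B) = 2*B
W(d) = 2*d**2 (W(d) = (2*d)*d = 2*d**2)
W(L(-3, 5))*(-2) = (2*0**2)*(-2) = (2*0)*(-2) = 0*(-2) = 0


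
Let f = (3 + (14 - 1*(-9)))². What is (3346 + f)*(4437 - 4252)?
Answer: 744070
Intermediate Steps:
f = 676 (f = (3 + (14 + 9))² = (3 + 23)² = 26² = 676)
(3346 + f)*(4437 - 4252) = (3346 + 676)*(4437 - 4252) = 4022*185 = 744070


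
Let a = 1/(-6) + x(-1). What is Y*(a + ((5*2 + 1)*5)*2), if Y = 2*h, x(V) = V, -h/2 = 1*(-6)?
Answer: 2612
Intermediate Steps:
h = 12 (h = -2*(-6) = 12)
Y = 24 (Y = 2*12 = 24)
a = -7/6 (a = 1/(-6) - 1 = -⅙ - 1 = -7/6 ≈ -1.1667)
Y*(a + ((5*2 + 1)*5)*2) = 24*(-7/6 + ((5*2 + 1)*5)*2) = 24*(-7/6 + ((10 + 1)*5)*2) = 24*(-7/6 + (11*5)*2) = 24*(-7/6 + 55*2) = 24*(-7/6 + 110) = 24*(653/6) = 2612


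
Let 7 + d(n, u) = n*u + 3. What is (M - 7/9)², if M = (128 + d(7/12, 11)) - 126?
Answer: 17161/1296 ≈ 13.242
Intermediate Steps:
d(n, u) = -4 + n*u (d(n, u) = -7 + (n*u + 3) = -7 + (3 + n*u) = -4 + n*u)
M = 53/12 (M = (128 + (-4 + (7/12)*11)) - 126 = (128 + (-4 + 77/12)) - 126 = (128 + 29/12) - 126 = 1565/12 - 126 = 53/12 ≈ 4.4167)
(M - 7/9)² = (53/12 - 7/9)² = (131/36)² = 17161/1296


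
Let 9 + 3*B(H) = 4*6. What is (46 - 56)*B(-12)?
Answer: -50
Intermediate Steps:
B(H) = 5 (B(H) = -3 + (4*6)/3 = -3 + (⅓)*24 = -3 + 8 = 5)
(46 - 56)*B(-12) = (46 - 56)*5 = -10*5 = -50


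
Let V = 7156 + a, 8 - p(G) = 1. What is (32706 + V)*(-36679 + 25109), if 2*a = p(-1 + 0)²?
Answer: -461486805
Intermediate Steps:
p(G) = 7 (p(G) = 8 - 1*1 = 8 - 1 = 7)
a = 49/2 (a = (½)*7² = (½)*49 = 49/2 ≈ 24.500)
V = 14361/2 (V = 7156 + 49/2 = 14361/2 ≈ 7180.5)
(32706 + V)*(-36679 + 25109) = (32706 + 14361/2)*(-36679 + 25109) = (79773/2)*(-11570) = -461486805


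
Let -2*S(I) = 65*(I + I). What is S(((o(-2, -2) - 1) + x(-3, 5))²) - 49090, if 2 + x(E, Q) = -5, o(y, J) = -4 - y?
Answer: -55590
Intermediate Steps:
x(E, Q) = -7 (x(E, Q) = -2 - 5 = -7)
S(I) = -65*I (S(I) = -65*(I + I)/2 = -65*2*I/2 = -65*I)
S(((o(-2, -2) - 1) + x(-3, 5))²) - 49090 = -65*(((-4 - 1*(-2)) - 1) - 7)² - 49090 = -65*(((-4 + 2) - 1) - 7)² - 49090 = -65*((-2 - 1) - 7)² - 49090 = -65*(-3 - 7)² - 49090 = -65*(-10)² - 49090 = -65*100 - 49090 = -6500 - 49090 = -55590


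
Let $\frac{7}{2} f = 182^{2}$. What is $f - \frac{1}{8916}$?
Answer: $\frac{84381023}{8916} \approx 9464.0$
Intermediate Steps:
$f = 9464$ ($f = \frac{2 \cdot 182^{2}}{7} = \frac{2}{7} \cdot 33124 = 9464$)
$f - \frac{1}{8916} = 9464 - \frac{1}{8916} = \frac{84381023}{8916}$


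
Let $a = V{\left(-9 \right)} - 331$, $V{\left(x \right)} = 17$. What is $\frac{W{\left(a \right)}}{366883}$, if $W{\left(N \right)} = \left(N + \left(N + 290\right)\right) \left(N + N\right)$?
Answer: $\frac{212264}{366883} \approx 0.57856$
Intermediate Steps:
$a = -314$ ($a = 17 - 331 = -314$)
$W{\left(N \right)} = 2 N \left(290 + 2 N\right)$ ($W{\left(N \right)} = \left(N + \left(290 + N\right)\right) 2 N = \left(290 + 2 N\right) 2 N = 2 N \left(290 + 2 N\right)$)
$\frac{W{\left(a \right)}}{366883} = \frac{4 \left(-314\right) \left(145 - 314\right)}{366883} = 4 \left(-314\right) \left(-169\right) \frac{1}{366883} = 212264 \cdot \frac{1}{366883} = \frac{212264}{366883}$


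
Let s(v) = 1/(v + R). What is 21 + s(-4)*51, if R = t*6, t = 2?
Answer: 219/8 ≈ 27.375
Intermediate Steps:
R = 12 (R = 2*6 = 12)
s(v) = 1/(12 + v) (s(v) = 1/(v + 12) = 1/(12 + v))
21 + s(-4)*51 = 21 + 51/(12 - 4) = 21 + 51/8 = 219/8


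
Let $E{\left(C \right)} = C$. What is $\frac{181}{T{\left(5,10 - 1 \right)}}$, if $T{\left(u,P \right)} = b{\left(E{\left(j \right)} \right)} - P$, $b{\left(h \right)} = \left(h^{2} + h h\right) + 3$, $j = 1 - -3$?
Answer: $\frac{181}{26} \approx 6.9615$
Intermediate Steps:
$j = 4$ ($j = 1 + 3 = 4$)
$b{\left(h \right)} = 3 + 2 h^{2}$ ($b{\left(h \right)} = \left(h^{2} + h^{2}\right) + 3 = 2 h^{2} + 3 = 3 + 2 h^{2}$)
$T{\left(u,P \right)} = 35 - P$ ($T{\left(u,P \right)} = \left(3 + 2 \cdot 4^{2}\right) - P = \left(3 + 2 \cdot 16\right) - P = \left(3 + 32\right) - P = 35 - P$)
$\frac{181}{T{\left(5,10 - 1 \right)}} = \frac{181}{35 - \left(10 - 1\right)} = \frac{181}{35 - 9} = \frac{181}{26}$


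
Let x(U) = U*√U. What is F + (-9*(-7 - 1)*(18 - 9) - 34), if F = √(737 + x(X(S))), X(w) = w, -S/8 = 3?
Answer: 614 + √(737 - 48*I*√6) ≈ 641.23 - 2.1587*I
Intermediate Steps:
S = -24 (S = -8*3 = -24)
x(U) = U^(3/2)
F = √(737 - 48*I*√6) (F = √(737 + (-24)^(3/2)) = √(737 - 48*I*√6) ≈ 27.233 - 2.1587*I)
F + (-9*(-7 - 1)*(18 - 9) - 34) = √(737 - 48*I*√6) + (-9*(-7 - 1)*(18 - 9) - 34) = √(737 - 48*I*√6) + (-(-72)*9 - 34) = √(737 - 48*I*√6) + (-9*(-72) - 34) = √(737 - 48*I*√6) + (648 - 34) = √(737 - 48*I*√6) + 614 = 614 + √(737 - 48*I*√6)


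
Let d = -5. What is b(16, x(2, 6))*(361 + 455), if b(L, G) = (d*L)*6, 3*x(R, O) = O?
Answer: -391680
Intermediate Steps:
x(R, O) = O/3
b(L, G) = -30*L (b(L, G) = -5*L*6 = -30*L)
b(16, x(2, 6))*(361 + 455) = (-30*16)*(361 + 455) = -480*816 = -391680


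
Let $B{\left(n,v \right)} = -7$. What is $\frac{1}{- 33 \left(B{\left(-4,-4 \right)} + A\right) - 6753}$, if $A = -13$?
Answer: $- \frac{1}{6093} \approx -0.00016412$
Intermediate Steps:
$\frac{1}{- 33 \left(B{\left(-4,-4 \right)} + A\right) - 6753} = \frac{1}{- 33 \left(-7 - 13\right) - 6753} = \frac{1}{\left(-33\right) \left(-20\right) - 6753} = \frac{1}{660 - 6753} = \frac{1}{-6093} = - \frac{1}{6093}$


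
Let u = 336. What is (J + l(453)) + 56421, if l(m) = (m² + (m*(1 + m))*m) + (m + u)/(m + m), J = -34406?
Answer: 28204417483/302 ≈ 9.3392e+7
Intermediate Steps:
l(m) = m² + m²*(1 + m) + (336 + m)/(2*m) (l(m) = (m² + (m*(1 + m))*m) + (m + 336)/(m + m) = (m² + m²*(1 + m)) + (336 + m)/((2*m)) = (m² + m²*(1 + m)) + (336 + m)*(1/(2*m)) = (m² + m²*(1 + m)) + (336 + m)/(2*m) = m² + m²*(1 + m) + (336 + m)/(2*m))
(J + l(453)) + 56421 = (-34406 + (168 + 453⁴ + (½)*453 + 2*453³)/453) + 56421 = (-34406 + (168 + 42110733681 + 453/2 + 2*92959677)/453) + 56421 = (-34406 + (168 + 42110733681 + 453/2 + 185919354)/453) + 56421 = (-34406 + (1/453)*(84593306859/2)) + 56421 = (-34406 + 28197768953/302) + 56421 = 28187378341/302 + 56421 = 28204417483/302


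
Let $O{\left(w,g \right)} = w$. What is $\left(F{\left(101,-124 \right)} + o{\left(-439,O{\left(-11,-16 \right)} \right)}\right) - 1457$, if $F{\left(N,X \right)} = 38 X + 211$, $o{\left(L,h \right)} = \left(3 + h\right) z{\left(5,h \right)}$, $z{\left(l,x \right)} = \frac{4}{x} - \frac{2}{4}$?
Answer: $- \frac{65462}{11} \approx -5951.1$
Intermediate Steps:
$z{\left(l,x \right)} = - \frac{1}{2} + \frac{4}{x}$ ($z{\left(l,x \right)} = \frac{4}{x} - \frac{1}{2} = - \frac{1}{2} + \frac{4}{x}$)
$o{\left(L,h \right)} = \frac{\left(3 + h\right) \left(8 - h\right)}{2 h}$ ($o{\left(L,h \right)} = \left(3 + h\right) \frac{8 - h}{2 h} = \frac{\left(3 + h\right) \left(8 - h\right)}{2 h}$)
$F{\left(N,X \right)} = 211 + 38 X$
$\left(F{\left(101,-124 \right)} + o{\left(-439,O{\left(-11,-16 \right)} \right)}\right) - 1457 = \left(\left(211 + 38 \left(-124\right)\right) + \left(\frac{5}{2} + \frac{12}{-11} - - \frac{11}{2}\right)\right) - 1457 = \left(\left(211 - 4712\right) + \left(\frac{5}{2} + 12 \left(- \frac{1}{11}\right) + \frac{11}{2}\right)\right) - 1457 = \left(-4501 + \left(\frac{5}{2} - \frac{12}{11} + \frac{11}{2}\right)\right) - 1457 = \left(-4501 + \frac{76}{11}\right) - 1457 = - \frac{49435}{11} - 1457 = - \frac{65462}{11}$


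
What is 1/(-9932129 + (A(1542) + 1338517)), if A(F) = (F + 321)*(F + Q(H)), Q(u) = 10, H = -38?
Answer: -1/5702236 ≈ -1.7537e-7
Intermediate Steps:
A(F) = (10 + F)*(321 + F) (A(F) = (F + 321)*(F + 10) = (321 + F)*(10 + F) = (10 + F)*(321 + F))
1/(-9932129 + (A(1542) + 1338517)) = 1/(-9932129 + ((3210 + 1542² + 331*1542) + 1338517)) = 1/(-9932129 + ((3210 + 2377764 + 510402) + 1338517)) = 1/(-9932129 + (2891376 + 1338517)) = 1/(-9932129 + 4229893) = 1/(-5702236) = -1/5702236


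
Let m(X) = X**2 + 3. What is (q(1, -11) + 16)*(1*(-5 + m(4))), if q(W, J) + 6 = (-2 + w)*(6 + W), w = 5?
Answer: 434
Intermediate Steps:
q(W, J) = 12 + 3*W (q(W, J) = -6 + (-2 + 5)*(6 + W) = -6 + 3*(6 + W) = -6 + (18 + 3*W) = 12 + 3*W)
m(X) = 3 + X**2
(q(1, -11) + 16)*(1*(-5 + m(4))) = ((12 + 3*1) + 16)*(1*(-5 + (3 + 4**2))) = ((12 + 3) + 16)*(1*(-5 + (3 + 16))) = (15 + 16)*(1*(-5 + 19)) = 31*(1*14) = 31*14 = 434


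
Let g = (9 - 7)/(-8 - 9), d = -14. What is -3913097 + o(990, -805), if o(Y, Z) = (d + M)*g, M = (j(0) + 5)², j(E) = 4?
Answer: -66522783/17 ≈ -3.9131e+6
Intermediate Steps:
g = -2/17 (g = 2/(-17) = 2*(-1/17) = -2/17 ≈ -0.11765)
M = 81 (M = (4 + 5)² = 9² = 81)
o(Y, Z) = -134/17 (o(Y, Z) = (-14 + 81)*(-2/17) = 67*(-2/17) = -134/17)
-3913097 + o(990, -805) = -3913097 - 134/17 = -66522783/17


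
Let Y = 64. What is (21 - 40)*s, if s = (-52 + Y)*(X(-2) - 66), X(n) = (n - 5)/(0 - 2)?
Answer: 14250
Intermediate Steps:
X(n) = 5/2 - n/2 (X(n) = (-5 + n)/(-2) = (-5 + n)*(-½) = 5/2 - n/2)
s = -750 (s = (-52 + 64)*((5/2 - ½*(-2)) - 66) = 12*((5/2 + 1) - 66) = 12*(7/2 - 66) = 12*(-125/2) = -750)
(21 - 40)*s = (21 - 40)*(-750) = -19*(-750) = 14250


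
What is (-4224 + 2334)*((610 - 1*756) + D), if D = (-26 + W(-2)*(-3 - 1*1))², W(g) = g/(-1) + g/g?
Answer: -2453220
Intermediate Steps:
W(g) = 1 - g (W(g) = g*(-1) + 1 = -g + 1 = 1 - g)
D = 1444 (D = (-26 + (1 - 1*(-2))*(-3 - 1*1))² = (-26 + (1 + 2)*(-3 - 1))² = (-26 + 3*(-4))² = (-26 - 12)² = (-38)² = 1444)
(-4224 + 2334)*((610 - 1*756) + D) = (-4224 + 2334)*((610 - 1*756) + 1444) = -1890*((610 - 756) + 1444) = -1890*(-146 + 1444) = -1890*1298 = -2453220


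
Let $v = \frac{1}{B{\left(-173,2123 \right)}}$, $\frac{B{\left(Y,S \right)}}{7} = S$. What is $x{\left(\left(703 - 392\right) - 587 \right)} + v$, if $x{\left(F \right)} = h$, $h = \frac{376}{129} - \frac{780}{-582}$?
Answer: $\frac{791241875}{185955693} \approx 4.255$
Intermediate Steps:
$B{\left(Y,S \right)} = 7 S$
$h = \frac{53242}{12513}$ ($h = 376 \cdot \frac{1}{129} - - \frac{130}{97} = \frac{376}{129} + \frac{130}{97} = \frac{53242}{12513} \approx 4.2549$)
$x{\left(F \right)} = \frac{53242}{12513}$
$v = \frac{1}{14861}$ ($v = \frac{1}{7 \cdot 2123} = \frac{1}{14861} \approx 6.729 \cdot 10^{-5}$)
$x{\left(\left(703 - 392\right) - 587 \right)} + v = \frac{53242}{12513} + \frac{1}{14861} = \frac{791241875}{185955693}$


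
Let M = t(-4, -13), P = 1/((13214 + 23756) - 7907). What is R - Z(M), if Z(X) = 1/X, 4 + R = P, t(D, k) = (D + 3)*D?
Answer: -494067/116252 ≈ -4.2500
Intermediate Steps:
t(D, k) = D*(3 + D) (t(D, k) = (3 + D)*D = D*(3 + D))
P = 1/29063 (P = 1/(36970 - 7907) = 1/29063 ≈ 3.4408e-5)
R = -116251/29063 (R = -4 + 1/29063 = -116251/29063 ≈ -4.0000)
M = 4 (M = -4*(3 - 4) = -4*(-1) = 4)
R - Z(M) = -116251/29063 - 1/4 = -494067/116252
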